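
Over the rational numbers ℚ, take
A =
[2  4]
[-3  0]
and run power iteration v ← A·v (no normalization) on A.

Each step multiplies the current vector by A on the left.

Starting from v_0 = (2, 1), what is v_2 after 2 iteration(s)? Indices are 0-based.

v_2 = (-8, -24)

v_0 = (2, 1).
v_1 = A·v_0 = (8, -6).
v_2 = A·v_1 = (-8, -24).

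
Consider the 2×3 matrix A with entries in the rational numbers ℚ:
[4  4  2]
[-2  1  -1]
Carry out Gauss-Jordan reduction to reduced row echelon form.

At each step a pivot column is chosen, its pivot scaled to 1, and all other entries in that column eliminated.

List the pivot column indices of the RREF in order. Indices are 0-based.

pivot columns: 0, 1

step 1: normalize row 0 (÷4) = (1, 1, 1/2)
  row 1: subtract -2×row0 = (0, 3, 0)
step 2: normalize row 1 (÷3) = (0, 1, 0)
  row 0: subtract 1×row1 = (1, 0, 1/2)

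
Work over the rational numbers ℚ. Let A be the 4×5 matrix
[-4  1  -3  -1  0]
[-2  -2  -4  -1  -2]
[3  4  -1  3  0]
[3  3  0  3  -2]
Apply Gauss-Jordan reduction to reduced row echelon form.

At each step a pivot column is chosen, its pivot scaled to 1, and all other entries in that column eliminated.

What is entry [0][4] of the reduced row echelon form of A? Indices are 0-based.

[1] R0 /= -4  ⇒  (1, -1/4, 3/4, 1/4, 0)
     R1 -= -2·R0  ⇒  (0, -5/2, -5/2, -1/2, -2)
     R2 -= 3·R0  ⇒  (0, 19/4, -13/4, 9/4, 0)
     R3 -= 3·R0  ⇒  (0, 15/4, -9/4, 9/4, -2)
[2] R1 /= -5/2  ⇒  (0, 1, 1, 1/5, 4/5)
     R0 -= -1/4·R1  ⇒  (1, 0, 1, 3/10, 1/5)
     R2 -= 19/4·R1  ⇒  (0, 0, -8, 13/10, -19/5)
     R3 -= 15/4·R1  ⇒  (0, 0, -6, 3/2, -5)
[3] R2 /= -8  ⇒  (0, 0, 1, -13/80, 19/40)
     R0 -= 1·R2  ⇒  (1, 0, 0, 37/80, -11/40)
     R1 -= 1·R2  ⇒  (0, 1, 0, 29/80, 13/40)
     R3 -= -6·R2  ⇒  (0, 0, 0, 21/40, -43/20)
[4] R3 /= 21/40  ⇒  (0, 0, 0, 1, -86/21)
     R0 -= 37/80·R3  ⇒  (1, 0, 0, 0, 34/21)
     R1 -= 29/80·R3  ⇒  (0, 1, 0, 0, 38/21)
     R2 -= -13/80·R3  ⇒  (0, 0, 1, 0, -4/21)

M[0][4] = 34/21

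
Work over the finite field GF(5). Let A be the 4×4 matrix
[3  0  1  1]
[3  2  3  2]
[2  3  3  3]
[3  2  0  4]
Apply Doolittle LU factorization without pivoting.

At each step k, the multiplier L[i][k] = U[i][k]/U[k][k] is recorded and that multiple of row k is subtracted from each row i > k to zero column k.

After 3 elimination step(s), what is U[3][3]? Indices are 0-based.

U[3][3] = 2

k=0: U[0][0]=3
  eliminate (1,0): mult=1, new row 1: (0, 2, 2, 1); set L[1][0]=1
  eliminate (2,0): mult=4, new row 2: (0, 3, 4, 4); set L[2][0]=4
  eliminate (3,0): mult=1, new row 3: (0, 2, 4, 3); set L[3][0]=1
k=1: U[1][1]=2
  eliminate (2,1): mult=4, new row 2: (0, 0, 1, 0); set L[2][1]=4
  eliminate (3,1): mult=1, new row 3: (0, 0, 2, 2); set L[3][1]=1
k=2: U[2][2]=1
  eliminate (3,2): mult=2, new row 3: (0, 0, 0, 2); set L[3][2]=2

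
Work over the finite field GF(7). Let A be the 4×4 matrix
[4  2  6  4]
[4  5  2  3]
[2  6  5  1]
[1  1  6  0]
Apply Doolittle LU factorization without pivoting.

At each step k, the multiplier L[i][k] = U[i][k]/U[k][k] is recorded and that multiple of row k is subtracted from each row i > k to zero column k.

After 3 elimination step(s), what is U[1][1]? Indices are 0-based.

[col 0] pivot 4
  R1 -= 1*R0 → (0, 3, 3, 6)  (L[1][0] := 1)
  R2 -= 4*R0 → (0, 5, 2, 6)  (L[2][0] := 4)
  R3 -= 2*R0 → (0, 4, 1, 6)  (L[3][0] := 2)
[col 1] pivot 3
  R2 -= 4*R1 → (0, 0, 4, 3)  (L[2][1] := 4)
  R3 -= 6*R1 → (0, 0, 4, 5)  (L[3][1] := 6)
[col 2] pivot 4
  R3 -= 1*R2 → (0, 0, 0, 2)  (L[3][2] := 1)

U[1][1] = 3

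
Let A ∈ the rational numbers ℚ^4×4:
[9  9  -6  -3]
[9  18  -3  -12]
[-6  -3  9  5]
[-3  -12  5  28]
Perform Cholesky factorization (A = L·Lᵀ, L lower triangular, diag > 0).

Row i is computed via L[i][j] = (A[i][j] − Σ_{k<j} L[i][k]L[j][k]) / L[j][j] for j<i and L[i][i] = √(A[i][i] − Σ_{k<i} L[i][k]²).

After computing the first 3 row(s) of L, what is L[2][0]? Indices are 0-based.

Step 1: L[0][0] = √(9) = 3.
  L[1][0] = (9) / L[0][0] = 3.
Step 2: L[1][1] = √(9) = 3.
  L[2][0] = (-6) / L[0][0] = -2.
  L[2][1] = (3) / L[1][1] = 1.
Step 3: L[2][2] = √(4) = 2.

L[2][0] = -2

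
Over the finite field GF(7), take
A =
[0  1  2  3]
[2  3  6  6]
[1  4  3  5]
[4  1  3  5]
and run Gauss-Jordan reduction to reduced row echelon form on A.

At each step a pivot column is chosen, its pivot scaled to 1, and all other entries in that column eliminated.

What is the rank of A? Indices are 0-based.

pivot(0,0): swap R0↔R1
pivot(0,0)=2: scale R0 → (1, 5, 3, 3)
  clear (2,0): R2 −= (1)R0 → (0, 6, 0, 2)
  clear (3,0): R3 −= (4)R0 → (0, 2, 5, 0)
pivot(1,1)=1: scale R1 → (0, 1, 2, 3)
  clear (0,1): R0 −= (5)R1 → (1, 0, 0, 2)
  clear (2,1): R2 −= (6)R1 → (0, 0, 2, 5)
  clear (3,1): R3 −= (2)R1 → (0, 0, 1, 1)
pivot(2,2)=2: scale R2 → (0, 0, 1, 6)
  clear (1,2): R1 −= (2)R2 → (0, 1, 0, 5)
  clear (3,2): R3 −= (1)R2 → (0, 0, 0, 2)
pivot(3,3)=2: scale R3 → (0, 0, 0, 1)
  clear (0,3): R0 −= (2)R3 → (1, 0, 0, 0)
  clear (1,3): R1 −= (5)R3 → (0, 1, 0, 0)
  clear (2,3): R2 −= (6)R3 → (0, 0, 1, 0)

rank = 4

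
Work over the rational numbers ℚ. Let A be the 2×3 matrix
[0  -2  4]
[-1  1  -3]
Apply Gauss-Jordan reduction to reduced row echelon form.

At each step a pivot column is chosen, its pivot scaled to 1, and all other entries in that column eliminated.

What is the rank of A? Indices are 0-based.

rank = 2

pivot(0,0): swap R0↔R1
pivot(0,0)=-1: scale R0 → (1, -1, 3)
pivot(1,1)=-2: scale R1 → (0, 1, -2)
  clear (0,1): R0 −= (-1)R1 → (1, 0, 1)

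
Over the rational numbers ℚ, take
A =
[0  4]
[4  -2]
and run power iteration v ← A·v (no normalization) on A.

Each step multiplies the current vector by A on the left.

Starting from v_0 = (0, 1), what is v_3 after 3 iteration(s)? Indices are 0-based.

v_0 = (0, 1).
v_1 = A·v_0 = (4, -2).
v_2 = A·v_1 = (-8, 20).
v_3 = A·v_2 = (80, -72).

v_3 = (80, -72)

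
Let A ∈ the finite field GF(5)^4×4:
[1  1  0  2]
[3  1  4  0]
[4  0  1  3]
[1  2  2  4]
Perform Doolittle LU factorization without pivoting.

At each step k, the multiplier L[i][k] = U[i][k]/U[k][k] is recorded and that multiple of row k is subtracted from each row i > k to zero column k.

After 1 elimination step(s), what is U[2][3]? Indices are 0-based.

U[2][3] = 0

Step 1: pivot at (0,0) is 1.
  row1 ← row1 − (3)·row0  ⇒  L[1][0]=3, U row1=(0, 3, 4, 4)
  row2 ← row2 − (4)·row0  ⇒  L[2][0]=4, U row2=(0, 1, 1, 0)
  row3 ← row3 − (1)·row0  ⇒  L[3][0]=1, U row3=(0, 1, 2, 2)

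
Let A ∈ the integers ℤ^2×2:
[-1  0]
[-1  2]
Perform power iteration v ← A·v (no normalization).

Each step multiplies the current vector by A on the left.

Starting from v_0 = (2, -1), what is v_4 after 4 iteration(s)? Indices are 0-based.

v_0 = (2, -1).
v_1 = A·v_0 = (-2, -4).
v_2 = A·v_1 = (2, -6).
v_3 = A·v_2 = (-2, -14).
v_4 = A·v_3 = (2, -26).

v_4 = (2, -26)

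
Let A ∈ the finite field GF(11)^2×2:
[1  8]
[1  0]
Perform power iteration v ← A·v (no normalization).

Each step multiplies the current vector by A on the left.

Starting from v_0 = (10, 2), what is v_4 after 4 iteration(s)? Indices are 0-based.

v_0 = (10, 2).
v_1 = A·v_0 = (4, 10).
v_2 = A·v_1 = (7, 4).
v_3 = A·v_2 = (6, 7).
v_4 = A·v_3 = (7, 6).

v_4 = (7, 6)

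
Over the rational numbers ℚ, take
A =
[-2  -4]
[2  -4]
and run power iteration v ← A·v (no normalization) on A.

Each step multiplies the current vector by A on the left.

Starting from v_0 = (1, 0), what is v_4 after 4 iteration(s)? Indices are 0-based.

v_4 = (-272, -48)

v_0 = (1, 0).
v_1 = A·v_0 = (-2, 2).
v_2 = A·v_1 = (-4, -12).
v_3 = A·v_2 = (56, 40).
v_4 = A·v_3 = (-272, -48).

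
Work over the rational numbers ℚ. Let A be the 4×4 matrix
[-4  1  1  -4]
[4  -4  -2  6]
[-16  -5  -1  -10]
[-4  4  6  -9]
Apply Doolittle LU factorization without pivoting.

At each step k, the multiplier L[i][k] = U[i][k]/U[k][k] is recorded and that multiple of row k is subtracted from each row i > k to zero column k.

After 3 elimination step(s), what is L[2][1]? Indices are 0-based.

L[2][1] = 3

[col 0] pivot -4
  R1 -= -1*R0 → (0, -3, -1, 2)  (L[1][0] := -1)
  R2 -= 4*R0 → (0, -9, -5, 6)  (L[2][0] := 4)
  R3 -= 1*R0 → (0, 3, 5, -5)  (L[3][0] := 1)
[col 1] pivot -3
  R2 -= 3*R1 → (0, 0, -2, 0)  (L[2][1] := 3)
  R3 -= -1*R1 → (0, 0, 4, -3)  (L[3][1] := -1)
[col 2] pivot -2
  R3 -= -2*R2 → (0, 0, 0, -3)  (L[3][2] := -2)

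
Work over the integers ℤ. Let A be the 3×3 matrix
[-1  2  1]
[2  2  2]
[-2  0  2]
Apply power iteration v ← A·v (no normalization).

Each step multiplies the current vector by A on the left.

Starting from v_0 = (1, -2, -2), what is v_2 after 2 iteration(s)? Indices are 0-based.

v_2 = (-11, -38, 2)

v_0 = (1, -2, -2).
v_1 = A·v_0 = (-7, -6, -6).
v_2 = A·v_1 = (-11, -38, 2).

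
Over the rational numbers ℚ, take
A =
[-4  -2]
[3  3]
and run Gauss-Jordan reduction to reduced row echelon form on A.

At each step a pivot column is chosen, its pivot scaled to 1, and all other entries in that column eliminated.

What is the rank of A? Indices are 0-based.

pivot(0,0)=-4: scale R0 → (1, 1/2)
  clear (1,0): R1 −= (3)R0 → (0, 3/2)
pivot(1,1)=3/2: scale R1 → (0, 1)
  clear (0,1): R0 −= (1/2)R1 → (1, 0)

rank = 2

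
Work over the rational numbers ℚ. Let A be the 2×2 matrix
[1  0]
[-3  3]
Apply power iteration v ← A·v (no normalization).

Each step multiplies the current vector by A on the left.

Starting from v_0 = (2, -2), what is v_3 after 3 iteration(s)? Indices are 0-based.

v_3 = (2, -132)

v_0 = (2, -2).
v_1 = A·v_0 = (2, -12).
v_2 = A·v_1 = (2, -42).
v_3 = A·v_2 = (2, -132).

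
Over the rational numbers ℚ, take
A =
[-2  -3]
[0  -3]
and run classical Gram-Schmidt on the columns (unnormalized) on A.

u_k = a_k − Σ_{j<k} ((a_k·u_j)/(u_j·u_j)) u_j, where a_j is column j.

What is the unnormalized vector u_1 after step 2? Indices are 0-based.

Step 1: u_0 = a_0 = (-2, 0).
Step 2: u_1 = a_1 − (3/2)·u_0 = (0, -3).

u_1 = (0, -3)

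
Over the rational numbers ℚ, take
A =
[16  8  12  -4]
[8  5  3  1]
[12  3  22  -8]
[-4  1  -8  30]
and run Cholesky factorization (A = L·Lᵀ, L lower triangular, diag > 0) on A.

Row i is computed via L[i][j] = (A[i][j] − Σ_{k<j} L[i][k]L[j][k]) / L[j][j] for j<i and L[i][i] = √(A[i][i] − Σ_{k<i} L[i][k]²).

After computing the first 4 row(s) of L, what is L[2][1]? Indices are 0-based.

Step 1: L[0][0] = √(16) = 4.
  L[1][0] = (8) / L[0][0] = 2.
Step 2: L[1][1] = √(1) = 1.
  L[2][0] = (12) / L[0][0] = 3.
  L[2][1] = (-3) / L[1][1] = -3.
Step 3: L[2][2] = √(4) = 2.
  L[3][0] = (-4) / L[0][0] = -1.
  L[3][1] = (3) / L[1][1] = 3.
  L[3][2] = (4) / L[2][2] = 2.
Step 4: L[3][3] = √(16) = 4.

L[2][1] = -3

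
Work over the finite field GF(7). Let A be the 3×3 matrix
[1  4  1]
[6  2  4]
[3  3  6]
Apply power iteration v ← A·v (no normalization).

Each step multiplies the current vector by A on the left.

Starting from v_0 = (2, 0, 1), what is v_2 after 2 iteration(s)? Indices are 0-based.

v_0 = (2, 0, 1).
v_1 = A·v_0 = (3, 2, 5).
v_2 = A·v_1 = (2, 0, 3).

v_2 = (2, 0, 3)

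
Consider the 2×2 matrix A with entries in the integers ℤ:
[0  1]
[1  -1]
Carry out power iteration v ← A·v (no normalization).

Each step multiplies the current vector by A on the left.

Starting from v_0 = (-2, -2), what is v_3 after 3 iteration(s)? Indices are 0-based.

v_3 = (-2, 2)

v_0 = (-2, -2).
v_1 = A·v_0 = (-2, 0).
v_2 = A·v_1 = (0, -2).
v_3 = A·v_2 = (-2, 2).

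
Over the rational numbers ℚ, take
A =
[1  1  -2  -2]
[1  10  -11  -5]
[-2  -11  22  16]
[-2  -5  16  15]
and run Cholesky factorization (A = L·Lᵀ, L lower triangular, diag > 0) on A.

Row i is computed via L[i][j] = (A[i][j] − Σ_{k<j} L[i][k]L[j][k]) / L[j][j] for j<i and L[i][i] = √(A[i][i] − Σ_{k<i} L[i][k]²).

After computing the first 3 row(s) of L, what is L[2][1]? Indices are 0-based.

L[2][1] = -3

Step 1: L[0][0] = √(1) = 1.
  L[1][0] = (1) / L[0][0] = 1.
Step 2: L[1][1] = √(9) = 3.
  L[2][0] = (-2) / L[0][0] = -2.
  L[2][1] = (-9) / L[1][1] = -3.
Step 3: L[2][2] = √(9) = 3.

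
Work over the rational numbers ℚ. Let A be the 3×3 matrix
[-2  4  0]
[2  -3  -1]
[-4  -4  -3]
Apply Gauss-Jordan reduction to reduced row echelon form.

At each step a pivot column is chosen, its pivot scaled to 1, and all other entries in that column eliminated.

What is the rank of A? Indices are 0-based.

rank = 3

[1] R0 /= -2  ⇒  (1, -2, 0)
     R1 -= 2·R0  ⇒  (0, 1, -1)
     R2 -= -4·R0  ⇒  (0, -12, -3)
[2] R1 /= 1  ⇒  (0, 1, -1)
     R0 -= -2·R1  ⇒  (1, 0, -2)
     R2 -= -12·R1  ⇒  (0, 0, -15)
[3] R2 /= -15  ⇒  (0, 0, 1)
     R0 -= -2·R2  ⇒  (1, 0, 0)
     R1 -= -1·R2  ⇒  (0, 1, 0)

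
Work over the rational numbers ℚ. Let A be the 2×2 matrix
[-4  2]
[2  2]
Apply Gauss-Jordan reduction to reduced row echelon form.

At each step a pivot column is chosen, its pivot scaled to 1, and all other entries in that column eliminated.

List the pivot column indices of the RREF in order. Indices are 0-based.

[1] R0 /= -4  ⇒  (1, -1/2)
     R1 -= 2·R0  ⇒  (0, 3)
[2] R1 /= 3  ⇒  (0, 1)
     R0 -= -1/2·R1  ⇒  (1, 0)

pivot columns: 0, 1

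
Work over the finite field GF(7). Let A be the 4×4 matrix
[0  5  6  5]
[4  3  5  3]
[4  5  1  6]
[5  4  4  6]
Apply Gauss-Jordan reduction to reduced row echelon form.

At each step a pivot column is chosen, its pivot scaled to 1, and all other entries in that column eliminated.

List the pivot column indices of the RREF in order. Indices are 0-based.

[1] R0 <-> R1
[1] R0 /= 4  ⇒  (1, 6, 3, 6)
     R2 -= 4·R0  ⇒  (0, 2, 3, 3)
     R3 -= 5·R0  ⇒  (0, 2, 3, 4)
[2] R1 /= 5  ⇒  (0, 1, 4, 1)
     R0 -= 6·R1  ⇒  (1, 0, 0, 0)
     R2 -= 2·R1  ⇒  (0, 0, 2, 1)
     R3 -= 2·R1  ⇒  (0, 0, 2, 2)
[3] R2 /= 2  ⇒  (0, 0, 1, 4)
     R1 -= 4·R2  ⇒  (0, 1, 0, 6)
     R3 -= 2·R2  ⇒  (0, 0, 0, 1)
[4] R3 /= 1  ⇒  (0, 0, 0, 1)
     R1 -= 6·R3  ⇒  (0, 1, 0, 0)
     R2 -= 4·R3  ⇒  (0, 0, 1, 0)

pivot columns: 0, 1, 2, 3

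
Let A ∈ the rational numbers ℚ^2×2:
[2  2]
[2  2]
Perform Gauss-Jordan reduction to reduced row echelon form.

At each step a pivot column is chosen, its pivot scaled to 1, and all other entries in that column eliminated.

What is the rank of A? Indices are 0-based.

rank = 1

pivot(0,0)=2: scale R0 → (1, 1)
  clear (1,0): R1 −= (2)R0 → (0, 0)
col 1: no nonzero at/below row 1; advance.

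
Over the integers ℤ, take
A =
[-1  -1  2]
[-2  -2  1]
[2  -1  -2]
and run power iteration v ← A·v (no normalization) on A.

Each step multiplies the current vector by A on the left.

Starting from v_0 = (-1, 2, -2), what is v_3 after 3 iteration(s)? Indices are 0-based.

v_0 = (-1, 2, -2).
v_1 = A·v_0 = (-5, -4, 0).
v_2 = A·v_1 = (9, 18, -6).
v_3 = A·v_2 = (-39, -60, 12).

v_3 = (-39, -60, 12)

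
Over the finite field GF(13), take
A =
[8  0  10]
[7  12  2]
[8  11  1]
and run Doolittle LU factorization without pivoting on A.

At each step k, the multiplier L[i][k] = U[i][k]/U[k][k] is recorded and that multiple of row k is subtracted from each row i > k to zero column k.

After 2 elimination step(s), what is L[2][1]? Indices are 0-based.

L[2][1] = 2

k=0: U[0][0]=8
  eliminate (1,0): mult=9, new row 1: (0, 12, 3); set L[1][0]=9
  eliminate (2,0): mult=1, new row 2: (0, 11, 4); set L[2][0]=1
k=1: U[1][1]=12
  eliminate (2,1): mult=2, new row 2: (0, 0, 11); set L[2][1]=2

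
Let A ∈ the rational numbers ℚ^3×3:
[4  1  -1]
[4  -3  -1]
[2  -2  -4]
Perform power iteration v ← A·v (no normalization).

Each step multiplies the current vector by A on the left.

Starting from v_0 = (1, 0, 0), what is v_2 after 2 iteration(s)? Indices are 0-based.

v_0 = (1, 0, 0).
v_1 = A·v_0 = (4, 4, 2).
v_2 = A·v_1 = (18, 2, -8).

v_2 = (18, 2, -8)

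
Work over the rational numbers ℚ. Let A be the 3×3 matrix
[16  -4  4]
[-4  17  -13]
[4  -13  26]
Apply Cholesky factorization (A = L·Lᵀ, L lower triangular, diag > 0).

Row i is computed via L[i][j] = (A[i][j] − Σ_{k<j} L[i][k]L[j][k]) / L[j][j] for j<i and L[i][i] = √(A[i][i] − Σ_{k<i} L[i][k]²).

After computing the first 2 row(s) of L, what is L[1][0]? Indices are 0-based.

Step 1: L[0][0] = √(16) = 4.
  L[1][0] = (-4) / L[0][0] = -1.
Step 2: L[1][1] = √(16) = 4.

L[1][0] = -1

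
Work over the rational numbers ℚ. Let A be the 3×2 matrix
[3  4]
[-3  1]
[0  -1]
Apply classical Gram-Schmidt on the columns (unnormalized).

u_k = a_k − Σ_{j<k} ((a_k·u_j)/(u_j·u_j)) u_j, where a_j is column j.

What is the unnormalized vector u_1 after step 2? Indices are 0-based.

u_1 = (5/2, 5/2, -1)

Step 1: u_0 = a_0 = (3, -3, 0).
Step 2: u_1 = a_1 − (1/2)·u_0 = (5/2, 5/2, -1).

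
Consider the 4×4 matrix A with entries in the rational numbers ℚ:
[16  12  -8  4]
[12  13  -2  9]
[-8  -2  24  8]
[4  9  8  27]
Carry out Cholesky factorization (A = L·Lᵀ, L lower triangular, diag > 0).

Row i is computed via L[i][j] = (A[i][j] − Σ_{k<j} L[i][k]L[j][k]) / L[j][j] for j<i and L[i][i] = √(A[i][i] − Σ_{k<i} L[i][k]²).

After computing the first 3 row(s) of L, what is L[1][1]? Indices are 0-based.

Step 1: L[0][0] = √(16) = 4.
  L[1][0] = (12) / L[0][0] = 3.
Step 2: L[1][1] = √(4) = 2.
  L[2][0] = (-8) / L[0][0] = -2.
  L[2][1] = (4) / L[1][1] = 2.
Step 3: L[2][2] = √(16) = 4.

L[1][1] = 2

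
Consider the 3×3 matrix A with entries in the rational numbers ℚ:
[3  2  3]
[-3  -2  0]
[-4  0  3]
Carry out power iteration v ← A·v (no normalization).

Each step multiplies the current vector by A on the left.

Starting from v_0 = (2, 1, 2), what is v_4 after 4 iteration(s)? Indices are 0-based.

v_4 = (-1348, 550, -86)

v_0 = (2, 1, 2).
v_1 = A·v_0 = (14, -8, -2).
v_2 = A·v_1 = (20, -26, -62).
v_3 = A·v_2 = (-178, -8, -266).
v_4 = A·v_3 = (-1348, 550, -86).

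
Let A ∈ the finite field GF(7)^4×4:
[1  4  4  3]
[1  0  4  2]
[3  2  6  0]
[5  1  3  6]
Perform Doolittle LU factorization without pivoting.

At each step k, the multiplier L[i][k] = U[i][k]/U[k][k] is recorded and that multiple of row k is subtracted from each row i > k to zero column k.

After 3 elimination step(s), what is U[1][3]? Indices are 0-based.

[col 0] pivot 1
  R1 -= 1*R0 → (0, 3, 0, 6)  (L[1][0] := 1)
  R2 -= 3*R0 → (0, 4, 1, 5)  (L[2][0] := 3)
  R3 -= 5*R0 → (0, 2, 4, 5)  (L[3][0] := 5)
[col 1] pivot 3
  R2 -= 6*R1 → (0, 0, 1, 4)  (L[2][1] := 6)
  R3 -= 3*R1 → (0, 0, 4, 1)  (L[3][1] := 3)
[col 2] pivot 1
  R3 -= 4*R2 → (0, 0, 0, 6)  (L[3][2] := 4)

U[1][3] = 6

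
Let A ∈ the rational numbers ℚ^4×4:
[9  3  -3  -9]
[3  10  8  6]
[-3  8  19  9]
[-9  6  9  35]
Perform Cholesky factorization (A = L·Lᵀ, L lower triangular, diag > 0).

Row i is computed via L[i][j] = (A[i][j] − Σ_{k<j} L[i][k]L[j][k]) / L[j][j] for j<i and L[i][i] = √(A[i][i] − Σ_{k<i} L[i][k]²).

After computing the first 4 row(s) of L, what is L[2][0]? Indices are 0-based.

Step 1: L[0][0] = √(9) = 3.
  L[1][0] = (3) / L[0][0] = 1.
Step 2: L[1][1] = √(9) = 3.
  L[2][0] = (-3) / L[0][0] = -1.
  L[2][1] = (9) / L[1][1] = 3.
Step 3: L[2][2] = √(9) = 3.
  L[3][0] = (-9) / L[0][0] = -3.
  L[3][1] = (9) / L[1][1] = 3.
  L[3][2] = (-3) / L[2][2] = -1.
Step 4: L[3][3] = √(16) = 4.

L[2][0] = -1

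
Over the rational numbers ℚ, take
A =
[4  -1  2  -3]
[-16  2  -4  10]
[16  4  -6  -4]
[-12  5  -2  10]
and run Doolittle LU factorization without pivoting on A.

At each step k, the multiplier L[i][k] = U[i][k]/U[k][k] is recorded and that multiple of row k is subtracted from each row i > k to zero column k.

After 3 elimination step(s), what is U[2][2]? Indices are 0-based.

k=0: U[0][0]=4
  eliminate (1,0): mult=-4, new row 1: (0, -2, 4, -2); set L[1][0]=-4
  eliminate (2,0): mult=4, new row 2: (0, 8, -14, 8); set L[2][0]=4
  eliminate (3,0): mult=-3, new row 3: (0, 2, 4, 1); set L[3][0]=-3
k=1: U[1][1]=-2
  eliminate (2,1): mult=-4, new row 2: (0, 0, 2, 0); set L[2][1]=-4
  eliminate (3,1): mult=-1, new row 3: (0, 0, 8, -1); set L[3][1]=-1
k=2: U[2][2]=2
  eliminate (3,2): mult=4, new row 3: (0, 0, 0, -1); set L[3][2]=4

U[2][2] = 2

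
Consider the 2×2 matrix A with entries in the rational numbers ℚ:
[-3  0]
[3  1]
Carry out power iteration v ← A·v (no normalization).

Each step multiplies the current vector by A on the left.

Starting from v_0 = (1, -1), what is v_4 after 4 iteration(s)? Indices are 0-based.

v_0 = (1, -1).
v_1 = A·v_0 = (-3, 2).
v_2 = A·v_1 = (9, -7).
v_3 = A·v_2 = (-27, 20).
v_4 = A·v_3 = (81, -61).

v_4 = (81, -61)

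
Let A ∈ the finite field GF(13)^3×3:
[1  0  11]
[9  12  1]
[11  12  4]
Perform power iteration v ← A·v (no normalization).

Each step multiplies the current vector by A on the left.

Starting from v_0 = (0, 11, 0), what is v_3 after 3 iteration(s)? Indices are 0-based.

v_0 = (0, 11, 0).
v_1 = A·v_0 = (0, 2, 2).
v_2 = A·v_1 = (9, 0, 6).
v_3 = A·v_2 = (10, 9, 6).

v_3 = (10, 9, 6)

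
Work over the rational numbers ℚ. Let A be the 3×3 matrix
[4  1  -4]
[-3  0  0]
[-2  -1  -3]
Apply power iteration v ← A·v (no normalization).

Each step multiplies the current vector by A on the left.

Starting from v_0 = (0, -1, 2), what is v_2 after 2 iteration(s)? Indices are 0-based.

v_0 = (0, -1, 2).
v_1 = A·v_0 = (-9, 0, -5).
v_2 = A·v_1 = (-16, 27, 33).

v_2 = (-16, 27, 33)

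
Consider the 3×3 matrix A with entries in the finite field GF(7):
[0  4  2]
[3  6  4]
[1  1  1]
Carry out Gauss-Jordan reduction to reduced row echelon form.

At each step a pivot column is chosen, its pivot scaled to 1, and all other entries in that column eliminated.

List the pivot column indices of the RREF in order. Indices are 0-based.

pivot columns: 0, 1, 2

[1] R0 <-> R1
[1] R0 /= 3  ⇒  (1, 2, 6)
     R2 -= 1·R0  ⇒  (0, 6, 2)
[2] R1 /= 4  ⇒  (0, 1, 4)
     R0 -= 2·R1  ⇒  (1, 0, 5)
     R2 -= 6·R1  ⇒  (0, 0, 6)
[3] R2 /= 6  ⇒  (0, 0, 1)
     R0 -= 5·R2  ⇒  (1, 0, 0)
     R1 -= 4·R2  ⇒  (0, 1, 0)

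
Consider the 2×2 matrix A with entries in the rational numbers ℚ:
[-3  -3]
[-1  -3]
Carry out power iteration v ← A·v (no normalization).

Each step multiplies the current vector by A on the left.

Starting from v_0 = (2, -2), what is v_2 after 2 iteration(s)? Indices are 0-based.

v_0 = (2, -2).
v_1 = A·v_0 = (0, 4).
v_2 = A·v_1 = (-12, -12).

v_2 = (-12, -12)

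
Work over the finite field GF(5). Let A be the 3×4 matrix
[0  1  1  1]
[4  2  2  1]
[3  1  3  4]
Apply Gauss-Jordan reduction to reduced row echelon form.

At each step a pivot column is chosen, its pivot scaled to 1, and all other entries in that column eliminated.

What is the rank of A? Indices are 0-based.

step 1: exchange rows 0,1
step 1: normalize row 0 (÷4) = (1, 3, 3, 4)
  row 2: subtract 3×row0 = (0, 2, 4, 2)
step 2: normalize row 1 (÷1) = (0, 1, 1, 1)
  row 0: subtract 3×row1 = (1, 0, 0, 1)
  row 2: subtract 2×row1 = (0, 0, 2, 0)
step 3: normalize row 2 (÷2) = (0, 0, 1, 0)
  row 1: subtract 1×row2 = (0, 1, 0, 1)

rank = 3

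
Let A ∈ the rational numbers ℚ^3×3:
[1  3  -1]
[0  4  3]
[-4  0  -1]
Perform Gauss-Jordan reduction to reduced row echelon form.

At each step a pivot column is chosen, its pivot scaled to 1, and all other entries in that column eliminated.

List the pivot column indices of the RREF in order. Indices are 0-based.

pivot columns: 0, 1, 2

step 1: normalize row 0 (÷1) = (1, 3, -1)
  row 2: subtract -4×row0 = (0, 12, -5)
step 2: normalize row 1 (÷4) = (0, 1, 3/4)
  row 0: subtract 3×row1 = (1, 0, -13/4)
  row 2: subtract 12×row1 = (0, 0, -14)
step 3: normalize row 2 (÷-14) = (0, 0, 1)
  row 0: subtract -13/4×row2 = (1, 0, 0)
  row 1: subtract 3/4×row2 = (0, 1, 0)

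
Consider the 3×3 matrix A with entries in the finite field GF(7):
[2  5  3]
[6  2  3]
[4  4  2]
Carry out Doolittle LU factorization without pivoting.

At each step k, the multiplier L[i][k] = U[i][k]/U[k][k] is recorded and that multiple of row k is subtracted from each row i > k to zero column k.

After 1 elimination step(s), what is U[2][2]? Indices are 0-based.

U[2][2] = 3

[col 0] pivot 2
  R1 -= 3*R0 → (0, 1, 1)  (L[1][0] := 3)
  R2 -= 2*R0 → (0, 1, 3)  (L[2][0] := 2)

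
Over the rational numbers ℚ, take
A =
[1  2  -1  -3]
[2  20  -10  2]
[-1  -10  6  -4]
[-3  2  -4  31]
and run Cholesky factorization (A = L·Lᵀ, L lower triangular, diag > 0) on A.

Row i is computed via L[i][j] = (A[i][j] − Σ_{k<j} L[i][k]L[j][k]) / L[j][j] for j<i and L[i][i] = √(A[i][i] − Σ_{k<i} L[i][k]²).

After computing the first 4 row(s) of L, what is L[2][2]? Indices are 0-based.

L[2][2] = 1

Step 1: L[0][0] = √(1) = 1.
  L[1][0] = (2) / L[0][0] = 2.
Step 2: L[1][1] = √(16) = 4.
  L[2][0] = (-1) / L[0][0] = -1.
  L[2][1] = (-8) / L[1][1] = -2.
Step 3: L[2][2] = √(1) = 1.
  L[3][0] = (-3) / L[0][0] = -3.
  L[3][1] = (8) / L[1][1] = 2.
  L[3][2] = (-3) / L[2][2] = -3.
Step 4: L[3][3] = √(9) = 3.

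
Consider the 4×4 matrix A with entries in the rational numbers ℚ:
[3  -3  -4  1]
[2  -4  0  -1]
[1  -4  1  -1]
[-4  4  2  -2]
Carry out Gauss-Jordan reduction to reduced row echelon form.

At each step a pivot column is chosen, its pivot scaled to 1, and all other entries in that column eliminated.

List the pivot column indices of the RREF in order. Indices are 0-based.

pivot columns: 0, 1, 2, 3

[1] R0 /= 3  ⇒  (1, -1, -4/3, 1/3)
     R1 -= 2·R0  ⇒  (0, -2, 8/3, -5/3)
     R2 -= 1·R0  ⇒  (0, -3, 7/3, -4/3)
     R3 -= -4·R0  ⇒  (0, 0, -10/3, -2/3)
[2] R1 /= -2  ⇒  (0, 1, -4/3, 5/6)
     R0 -= -1·R1  ⇒  (1, 0, -8/3, 7/6)
     R2 -= -3·R1  ⇒  (0, 0, -5/3, 7/6)
[3] R2 /= -5/3  ⇒  (0, 0, 1, -7/10)
     R0 -= -8/3·R2  ⇒  (1, 0, 0, -7/10)
     R1 -= -4/3·R2  ⇒  (0, 1, 0, -1/10)
     R3 -= -10/3·R2  ⇒  (0, 0, 0, -3)
[4] R3 /= -3  ⇒  (0, 0, 0, 1)
     R0 -= -7/10·R3  ⇒  (1, 0, 0, 0)
     R1 -= -1/10·R3  ⇒  (0, 1, 0, 0)
     R2 -= -7/10·R3  ⇒  (0, 0, 1, 0)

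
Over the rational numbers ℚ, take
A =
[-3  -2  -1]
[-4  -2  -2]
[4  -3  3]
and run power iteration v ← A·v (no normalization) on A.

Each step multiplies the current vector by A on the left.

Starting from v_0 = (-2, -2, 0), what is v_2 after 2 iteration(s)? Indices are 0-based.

v_2 = (-52, -60, -2)

v_0 = (-2, -2, 0).
v_1 = A·v_0 = (10, 12, -2).
v_2 = A·v_1 = (-52, -60, -2).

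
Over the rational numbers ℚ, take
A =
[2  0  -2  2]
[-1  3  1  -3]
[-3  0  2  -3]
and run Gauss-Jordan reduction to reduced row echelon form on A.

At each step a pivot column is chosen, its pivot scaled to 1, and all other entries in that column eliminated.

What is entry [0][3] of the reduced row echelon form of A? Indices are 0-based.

[1] R0 /= 2  ⇒  (1, 0, -1, 1)
     R1 -= -1·R0  ⇒  (0, 3, 0, -2)
     R2 -= -3·R0  ⇒  (0, 0, -1, 0)
[2] R1 /= 3  ⇒  (0, 1, 0, -2/3)
[3] R2 /= -1  ⇒  (0, 0, 1, 0)
     R0 -= -1·R2  ⇒  (1, 0, 0, 1)

M[0][3] = 1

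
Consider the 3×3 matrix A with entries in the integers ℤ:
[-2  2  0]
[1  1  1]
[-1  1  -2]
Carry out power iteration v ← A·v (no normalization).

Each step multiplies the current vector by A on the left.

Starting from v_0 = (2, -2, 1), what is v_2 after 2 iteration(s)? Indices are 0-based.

v_0 = (2, -2, 1).
v_1 = A·v_0 = (-8, 1, -6).
v_2 = A·v_1 = (18, -13, 21).

v_2 = (18, -13, 21)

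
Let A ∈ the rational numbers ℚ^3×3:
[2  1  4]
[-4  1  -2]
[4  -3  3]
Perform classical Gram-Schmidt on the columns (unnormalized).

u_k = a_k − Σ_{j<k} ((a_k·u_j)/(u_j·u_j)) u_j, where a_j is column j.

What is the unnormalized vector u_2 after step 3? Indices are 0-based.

u_2 = (6/5, 3/2, 9/10)

Step 1: u_0 = a_0 = (2, -4, 4).
Step 2: u_1 = a_1 − (-7/18)·u_0 = (16/9, -5/9, -13/9).
Step 3: u_2 = a_2 − (7/9)·u_0 − (7/10)·u_1 = (6/5, 3/2, 9/10).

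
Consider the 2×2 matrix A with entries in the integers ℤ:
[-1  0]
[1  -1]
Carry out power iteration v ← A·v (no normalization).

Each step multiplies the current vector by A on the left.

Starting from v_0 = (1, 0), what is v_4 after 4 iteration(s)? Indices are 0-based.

v_0 = (1, 0).
v_1 = A·v_0 = (-1, 1).
v_2 = A·v_1 = (1, -2).
v_3 = A·v_2 = (-1, 3).
v_4 = A·v_3 = (1, -4).

v_4 = (1, -4)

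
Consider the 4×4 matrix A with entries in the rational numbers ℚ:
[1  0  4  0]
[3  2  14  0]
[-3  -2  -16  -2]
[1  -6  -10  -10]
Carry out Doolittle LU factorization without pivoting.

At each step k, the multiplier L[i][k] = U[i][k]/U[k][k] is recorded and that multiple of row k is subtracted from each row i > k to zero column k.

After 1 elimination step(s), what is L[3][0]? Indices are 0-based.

[col 0] pivot 1
  R1 -= 3*R0 → (0, 2, 2, 0)  (L[1][0] := 3)
  R2 -= -3*R0 → (0, -2, -4, -2)  (L[2][0] := -3)
  R3 -= 1*R0 → (0, -6, -14, -10)  (L[3][0] := 1)

L[3][0] = 1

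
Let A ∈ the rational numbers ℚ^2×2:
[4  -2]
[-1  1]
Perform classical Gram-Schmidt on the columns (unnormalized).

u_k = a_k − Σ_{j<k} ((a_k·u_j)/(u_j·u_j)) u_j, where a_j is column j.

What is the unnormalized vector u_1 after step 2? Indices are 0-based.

u_1 = (2/17, 8/17)

Step 1: u_0 = a_0 = (4, -1).
Step 2: u_1 = a_1 − (-9/17)·u_0 = (2/17, 8/17).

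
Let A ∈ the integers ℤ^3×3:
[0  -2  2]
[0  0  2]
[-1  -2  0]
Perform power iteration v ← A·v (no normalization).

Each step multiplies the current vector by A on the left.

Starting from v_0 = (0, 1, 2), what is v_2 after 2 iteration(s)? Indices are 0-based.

v_0 = (0, 1, 2).
v_1 = A·v_0 = (2, 4, -2).
v_2 = A·v_1 = (-12, -4, -10).

v_2 = (-12, -4, -10)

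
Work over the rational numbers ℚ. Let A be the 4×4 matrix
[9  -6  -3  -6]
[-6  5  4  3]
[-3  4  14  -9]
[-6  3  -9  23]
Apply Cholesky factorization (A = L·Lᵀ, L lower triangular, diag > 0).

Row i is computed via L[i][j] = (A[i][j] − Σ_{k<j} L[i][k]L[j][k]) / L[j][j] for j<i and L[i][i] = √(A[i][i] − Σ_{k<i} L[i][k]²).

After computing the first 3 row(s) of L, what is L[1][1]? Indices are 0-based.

Step 1: L[0][0] = √(9) = 3.
  L[1][0] = (-6) / L[0][0] = -2.
Step 2: L[1][1] = √(1) = 1.
  L[2][0] = (-3) / L[0][0] = -1.
  L[2][1] = (2) / L[1][1] = 2.
Step 3: L[2][2] = √(9) = 3.

L[1][1] = 1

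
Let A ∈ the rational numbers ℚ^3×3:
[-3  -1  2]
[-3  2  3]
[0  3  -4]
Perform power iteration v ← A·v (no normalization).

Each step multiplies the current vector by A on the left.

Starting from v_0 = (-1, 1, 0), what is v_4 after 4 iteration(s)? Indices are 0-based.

v_0 = (-1, 1, 0).
v_1 = A·v_0 = (2, 5, 3).
v_2 = A·v_1 = (-5, 13, 3).
v_3 = A·v_2 = (8, 50, 27).
v_4 = A·v_3 = (-20, 157, 42).

v_4 = (-20, 157, 42)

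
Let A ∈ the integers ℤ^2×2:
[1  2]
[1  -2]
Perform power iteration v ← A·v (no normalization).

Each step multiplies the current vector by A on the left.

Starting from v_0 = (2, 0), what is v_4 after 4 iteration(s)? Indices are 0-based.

v_0 = (2, 0).
v_1 = A·v_0 = (2, 2).
v_2 = A·v_1 = (6, -2).
v_3 = A·v_2 = (2, 10).
v_4 = A·v_3 = (22, -18).

v_4 = (22, -18)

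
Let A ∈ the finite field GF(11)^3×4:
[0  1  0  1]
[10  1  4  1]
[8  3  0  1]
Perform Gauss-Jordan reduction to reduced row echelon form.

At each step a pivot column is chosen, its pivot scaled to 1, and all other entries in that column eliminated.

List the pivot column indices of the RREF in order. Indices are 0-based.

[1] R0 <-> R1
[1] R0 /= 10  ⇒  (1, 10, 7, 10)
     R2 -= 8·R0  ⇒  (0, 0, 10, 9)
[2] R1 /= 1  ⇒  (0, 1, 0, 1)
     R0 -= 10·R1  ⇒  (1, 0, 7, 0)
[3] R2 /= 10  ⇒  (0, 0, 1, 2)
     R0 -= 7·R2  ⇒  (1, 0, 0, 8)

pivot columns: 0, 1, 2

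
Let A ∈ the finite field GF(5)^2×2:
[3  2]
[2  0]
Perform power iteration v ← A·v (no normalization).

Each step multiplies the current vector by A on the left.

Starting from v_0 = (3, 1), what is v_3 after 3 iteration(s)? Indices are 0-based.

v_3 = (4, 0)

v_0 = (3, 1).
v_1 = A·v_0 = (1, 1).
v_2 = A·v_1 = (0, 2).
v_3 = A·v_2 = (4, 0).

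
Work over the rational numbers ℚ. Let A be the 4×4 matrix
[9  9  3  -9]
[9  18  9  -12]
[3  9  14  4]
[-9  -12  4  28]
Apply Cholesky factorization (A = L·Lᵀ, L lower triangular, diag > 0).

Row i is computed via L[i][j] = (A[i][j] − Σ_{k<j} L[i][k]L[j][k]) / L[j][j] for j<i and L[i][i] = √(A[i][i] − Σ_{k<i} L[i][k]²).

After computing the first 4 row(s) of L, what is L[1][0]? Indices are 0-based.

L[1][0] = 3

Step 1: L[0][0] = √(9) = 3.
  L[1][0] = (9) / L[0][0] = 3.
Step 2: L[1][1] = √(9) = 3.
  L[2][0] = (3) / L[0][0] = 1.
  L[2][1] = (6) / L[1][1] = 2.
Step 3: L[2][2] = √(9) = 3.
  L[3][0] = (-9) / L[0][0] = -3.
  L[3][1] = (-3) / L[1][1] = -1.
  L[3][2] = (9) / L[2][2] = 3.
Step 4: L[3][3] = √(9) = 3.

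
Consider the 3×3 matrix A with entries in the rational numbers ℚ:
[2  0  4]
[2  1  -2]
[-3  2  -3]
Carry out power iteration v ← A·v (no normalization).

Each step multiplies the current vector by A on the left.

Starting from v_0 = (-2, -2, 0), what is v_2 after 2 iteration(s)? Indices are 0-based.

v_2 = (0, -18, -6)

v_0 = (-2, -2, 0).
v_1 = A·v_0 = (-4, -6, 2).
v_2 = A·v_1 = (0, -18, -6).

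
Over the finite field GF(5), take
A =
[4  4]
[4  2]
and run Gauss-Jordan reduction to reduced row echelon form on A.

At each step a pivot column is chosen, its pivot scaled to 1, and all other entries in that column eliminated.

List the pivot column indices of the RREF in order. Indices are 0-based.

pivot(0,0)=4: scale R0 → (1, 1)
  clear (1,0): R1 −= (4)R0 → (0, 3)
pivot(1,1)=3: scale R1 → (0, 1)
  clear (0,1): R0 −= (1)R1 → (1, 0)

pivot columns: 0, 1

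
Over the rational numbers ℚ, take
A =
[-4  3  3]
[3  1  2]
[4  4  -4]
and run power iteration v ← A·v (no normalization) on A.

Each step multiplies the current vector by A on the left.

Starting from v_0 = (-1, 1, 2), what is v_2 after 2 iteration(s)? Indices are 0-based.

v_2 = (-70, 25, 92)

v_0 = (-1, 1, 2).
v_1 = A·v_0 = (13, 2, -8).
v_2 = A·v_1 = (-70, 25, 92).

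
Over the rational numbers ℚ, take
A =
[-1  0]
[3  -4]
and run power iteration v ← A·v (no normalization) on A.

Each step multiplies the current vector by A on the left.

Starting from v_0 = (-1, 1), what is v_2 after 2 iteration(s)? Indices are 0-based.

v_2 = (-1, 31)

v_0 = (-1, 1).
v_1 = A·v_0 = (1, -7).
v_2 = A·v_1 = (-1, 31).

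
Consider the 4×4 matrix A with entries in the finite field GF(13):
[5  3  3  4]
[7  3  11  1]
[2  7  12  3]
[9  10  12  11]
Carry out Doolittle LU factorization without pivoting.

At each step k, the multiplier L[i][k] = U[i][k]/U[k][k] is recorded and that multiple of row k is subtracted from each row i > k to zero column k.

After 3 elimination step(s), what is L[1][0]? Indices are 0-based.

[col 0] pivot 5
  R1 -= 4*R0 → (0, 4, 12, 11)  (L[1][0] := 4)
  R2 -= 3*R0 → (0, 11, 3, 4)  (L[2][0] := 3)
  R3 -= 7*R0 → (0, 2, 4, 9)  (L[3][0] := 7)
[col 1] pivot 4
  R2 -= 6*R1 → (0, 0, 9, 3)  (L[2][1] := 6)
  R3 -= 7*R1 → (0, 0, 11, 10)  (L[3][1] := 7)
[col 2] pivot 9
  R3 -= 7*R2 → (0, 0, 0, 2)  (L[3][2] := 7)

L[1][0] = 4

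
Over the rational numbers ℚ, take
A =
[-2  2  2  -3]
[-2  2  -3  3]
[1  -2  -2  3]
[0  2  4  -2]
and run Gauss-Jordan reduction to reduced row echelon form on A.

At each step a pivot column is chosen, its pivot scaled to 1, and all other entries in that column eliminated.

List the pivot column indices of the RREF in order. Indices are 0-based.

pivot columns: 0, 1, 2, 3

step 1: normalize row 0 (÷-2) = (1, -1, -1, 3/2)
  row 1: subtract -2×row0 = (0, 0, -5, 6)
  row 2: subtract 1×row0 = (0, -1, -1, 3/2)
step 2: exchange rows 1,2
step 2: normalize row 1 (÷-1) = (0, 1, 1, -3/2)
  row 0: subtract -1×row1 = (1, 0, 0, 0)
  row 3: subtract 2×row1 = (0, 0, 2, 1)
step 3: normalize row 2 (÷-5) = (0, 0, 1, -6/5)
  row 1: subtract 1×row2 = (0, 1, 0, -3/10)
  row 3: subtract 2×row2 = (0, 0, 0, 17/5)
step 4: normalize row 3 (÷17/5) = (0, 0, 0, 1)
  row 1: subtract -3/10×row3 = (0, 1, 0, 0)
  row 2: subtract -6/5×row3 = (0, 0, 1, 0)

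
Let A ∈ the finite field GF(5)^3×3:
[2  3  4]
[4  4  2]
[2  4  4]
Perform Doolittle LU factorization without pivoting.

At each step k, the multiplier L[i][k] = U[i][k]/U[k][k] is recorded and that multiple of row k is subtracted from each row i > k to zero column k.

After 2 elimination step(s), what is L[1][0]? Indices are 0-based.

[col 0] pivot 2
  R1 -= 2*R0 → (0, 3, 4)  (L[1][0] := 2)
  R2 -= 1*R0 → (0, 1, 0)  (L[2][0] := 1)
[col 1] pivot 3
  R2 -= 2*R1 → (0, 0, 2)  (L[2][1] := 2)

L[1][0] = 2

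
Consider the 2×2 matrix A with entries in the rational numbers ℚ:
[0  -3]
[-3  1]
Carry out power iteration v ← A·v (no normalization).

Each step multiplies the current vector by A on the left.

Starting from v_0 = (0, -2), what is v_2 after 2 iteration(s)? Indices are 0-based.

v_2 = (6, -20)

v_0 = (0, -2).
v_1 = A·v_0 = (6, -2).
v_2 = A·v_1 = (6, -20).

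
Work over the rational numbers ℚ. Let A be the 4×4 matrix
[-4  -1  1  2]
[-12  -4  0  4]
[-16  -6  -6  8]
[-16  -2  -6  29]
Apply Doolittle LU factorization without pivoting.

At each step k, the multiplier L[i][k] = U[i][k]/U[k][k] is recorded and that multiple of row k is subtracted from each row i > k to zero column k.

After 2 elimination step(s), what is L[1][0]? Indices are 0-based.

Step 1: pivot at (0,0) is -4.
  row1 ← row1 − (3)·row0  ⇒  L[1][0]=3, U row1=(0, -1, -3, -2)
  row2 ← row2 − (4)·row0  ⇒  L[2][0]=4, U row2=(0, -2, -10, 0)
  row3 ← row3 − (4)·row0  ⇒  L[3][0]=4, U row3=(0, 2, -10, 21)
Step 2: pivot at (1,1) is -1.
  row2 ← row2 − (2)·row1  ⇒  L[2][1]=2, U row2=(0, 0, -4, 4)
  row3 ← row3 − (-2)·row1  ⇒  L[3][1]=-2, U row3=(0, 0, -16, 17)

L[1][0] = 3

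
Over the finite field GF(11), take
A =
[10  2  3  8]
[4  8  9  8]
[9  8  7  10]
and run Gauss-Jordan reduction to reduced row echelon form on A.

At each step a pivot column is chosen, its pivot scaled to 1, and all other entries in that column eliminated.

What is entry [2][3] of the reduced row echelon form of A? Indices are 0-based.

M[2][3] = 7

[1] R0 /= 10  ⇒  (1, 9, 8, 3)
     R1 -= 4·R0  ⇒  (0, 5, 10, 7)
     R2 -= 9·R0  ⇒  (0, 4, 1, 5)
[2] R1 /= 5  ⇒  (0, 1, 2, 8)
     R0 -= 9·R1  ⇒  (1, 0, 1, 8)
     R2 -= 4·R1  ⇒  (0, 0, 4, 6)
[3] R2 /= 4  ⇒  (0, 0, 1, 7)
     R0 -= 1·R2  ⇒  (1, 0, 0, 1)
     R1 -= 2·R2  ⇒  (0, 1, 0, 5)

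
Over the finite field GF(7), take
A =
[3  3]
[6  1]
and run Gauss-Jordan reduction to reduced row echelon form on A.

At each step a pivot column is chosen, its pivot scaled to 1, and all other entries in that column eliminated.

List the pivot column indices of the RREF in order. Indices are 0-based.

pivot columns: 0, 1

step 1: normalize row 0 (÷3) = (1, 1)
  row 1: subtract 6×row0 = (0, 2)
step 2: normalize row 1 (÷2) = (0, 1)
  row 0: subtract 1×row1 = (1, 0)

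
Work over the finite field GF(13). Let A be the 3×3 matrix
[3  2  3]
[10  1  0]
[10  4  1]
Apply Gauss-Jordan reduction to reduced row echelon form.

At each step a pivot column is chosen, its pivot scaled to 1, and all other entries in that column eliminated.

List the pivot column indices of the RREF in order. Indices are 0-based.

pivot columns: 0, 1, 2

step 1: normalize row 0 (÷3) = (1, 5, 1)
  row 1: subtract 10×row0 = (0, 3, 3)
  row 2: subtract 10×row0 = (0, 6, 4)
step 2: normalize row 1 (÷3) = (0, 1, 1)
  row 0: subtract 5×row1 = (1, 0, 9)
  row 2: subtract 6×row1 = (0, 0, 11)
step 3: normalize row 2 (÷11) = (0, 0, 1)
  row 0: subtract 9×row2 = (1, 0, 0)
  row 1: subtract 1×row2 = (0, 1, 0)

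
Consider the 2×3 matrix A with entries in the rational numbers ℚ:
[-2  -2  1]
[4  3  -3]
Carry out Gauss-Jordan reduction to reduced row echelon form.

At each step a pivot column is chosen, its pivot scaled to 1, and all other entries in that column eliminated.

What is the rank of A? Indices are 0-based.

rank = 2

step 1: normalize row 0 (÷-2) = (1, 1, -1/2)
  row 1: subtract 4×row0 = (0, -1, -1)
step 2: normalize row 1 (÷-1) = (0, 1, 1)
  row 0: subtract 1×row1 = (1, 0, -3/2)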